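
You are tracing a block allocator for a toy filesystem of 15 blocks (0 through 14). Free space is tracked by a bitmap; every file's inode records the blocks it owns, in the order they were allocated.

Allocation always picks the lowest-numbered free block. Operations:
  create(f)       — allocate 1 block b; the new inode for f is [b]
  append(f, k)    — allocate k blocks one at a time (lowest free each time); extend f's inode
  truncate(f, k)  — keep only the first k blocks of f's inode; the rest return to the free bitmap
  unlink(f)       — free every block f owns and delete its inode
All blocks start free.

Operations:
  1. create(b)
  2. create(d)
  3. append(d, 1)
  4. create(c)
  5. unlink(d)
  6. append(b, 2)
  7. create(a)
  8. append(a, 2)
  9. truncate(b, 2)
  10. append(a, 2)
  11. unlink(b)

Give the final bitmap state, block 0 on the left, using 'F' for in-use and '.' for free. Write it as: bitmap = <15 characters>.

bitmap = ..FFFFFF.......

  1. create(b)  ⇒  F..............  {b→[0]}
  2. create(d)  ⇒  FF.............  {b→[0]; d→[1]}
  3. append(d, 1)  ⇒  FFF............  {b→[0]; d→[1, 2]}
  4. create(c)  ⇒  FFFF...........  {b→[0]; c→[3]; d→[1, 2]}
  5. unlink(d)  ⇒  F..F...........  {b→[0]; c→[3]}
  6. append(b, 2)  ⇒  FFFF...........  {b→[0, 1, 2]; c→[3]}
  7. create(a)  ⇒  FFFFF..........  {a→[4]; b→[0, 1, 2]; c→[3]}
  8. append(a, 2)  ⇒  FFFFFFF........  {a→[4, 5, 6]; b→[0, 1, 2]; c→[3]}
  9. truncate(b, 2)  ⇒  FF.FFFF........  {a→[4, 5, 6]; b→[0, 1]; c→[3]}
  10. append(a, 2)  ⇒  FFFFFFFF.......  {a→[4, 5, 6, 2, 7]; b→[0, 1]; c→[3]}
  11. unlink(b)  ⇒  ..FFFFFF.......  {a→[4, 5, 6, 2, 7]; c→[3]}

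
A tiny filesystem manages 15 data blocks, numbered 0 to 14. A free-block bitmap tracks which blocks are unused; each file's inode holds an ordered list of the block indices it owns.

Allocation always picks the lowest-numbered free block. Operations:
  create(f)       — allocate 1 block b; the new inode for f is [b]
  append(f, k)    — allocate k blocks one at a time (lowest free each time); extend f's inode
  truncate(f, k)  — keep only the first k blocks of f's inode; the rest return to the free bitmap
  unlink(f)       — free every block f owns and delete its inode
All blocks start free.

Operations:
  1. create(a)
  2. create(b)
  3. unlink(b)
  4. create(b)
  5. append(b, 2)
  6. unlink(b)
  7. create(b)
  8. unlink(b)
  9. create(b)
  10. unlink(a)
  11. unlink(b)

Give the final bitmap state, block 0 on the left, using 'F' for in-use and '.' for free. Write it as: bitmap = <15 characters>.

after create(a) → a:[0]  free=[F..............]
after create(b) → a:[0], b:[1]  free=[FF.............]
after unlink(b) → a:[0]  free=[F..............]
after create(b) → a:[0], b:[1]  free=[FF.............]
after append(b, 2) → a:[0], b:[1, 2, 3]  free=[FFFF...........]
after unlink(b) → a:[0]  free=[F..............]
after create(b) → a:[0], b:[1]  free=[FF.............]
after unlink(b) → a:[0]  free=[F..............]
after create(b) → a:[0], b:[1]  free=[FF.............]
after unlink(a) → b:[1]  free=[.F.............]
after unlink(b) →   free=[...............]

bitmap = ...............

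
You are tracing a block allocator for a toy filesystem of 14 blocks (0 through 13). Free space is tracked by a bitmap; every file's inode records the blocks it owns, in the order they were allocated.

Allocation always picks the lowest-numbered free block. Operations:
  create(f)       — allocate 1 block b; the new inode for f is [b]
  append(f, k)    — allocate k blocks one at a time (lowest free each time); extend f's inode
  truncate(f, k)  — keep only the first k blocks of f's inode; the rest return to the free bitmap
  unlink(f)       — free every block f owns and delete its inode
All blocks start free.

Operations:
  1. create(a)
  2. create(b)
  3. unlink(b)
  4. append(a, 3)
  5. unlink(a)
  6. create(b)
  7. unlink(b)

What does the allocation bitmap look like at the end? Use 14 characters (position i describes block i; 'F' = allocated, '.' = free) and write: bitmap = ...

bitmap = ..............

  1. create(a)  ⇒  F.............  {a→[0]}
  2. create(b)  ⇒  FF............  {a→[0]; b→[1]}
  3. unlink(b)  ⇒  F.............  {a→[0]}
  4. append(a, 3)  ⇒  FFFF..........  {a→[0, 1, 2, 3]}
  5. unlink(a)  ⇒  ..............  {}
  6. create(b)  ⇒  F.............  {b→[0]}
  7. unlink(b)  ⇒  ..............  {}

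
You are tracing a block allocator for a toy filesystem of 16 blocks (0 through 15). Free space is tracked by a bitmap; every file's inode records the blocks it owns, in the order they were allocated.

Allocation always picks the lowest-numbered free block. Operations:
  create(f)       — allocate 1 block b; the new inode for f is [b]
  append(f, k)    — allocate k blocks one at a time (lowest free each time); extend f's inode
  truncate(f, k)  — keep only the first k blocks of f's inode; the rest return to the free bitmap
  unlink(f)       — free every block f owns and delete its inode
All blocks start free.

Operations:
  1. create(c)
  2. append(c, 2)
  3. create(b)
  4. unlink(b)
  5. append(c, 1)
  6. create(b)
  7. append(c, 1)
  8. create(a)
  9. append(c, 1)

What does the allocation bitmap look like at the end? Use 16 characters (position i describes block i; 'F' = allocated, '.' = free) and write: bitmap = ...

bitmap = FFFFFFFF........

  1. create(c)  ⇒  F...............  {c→[0]}
  2. append(c, 2)  ⇒  FFF.............  {c→[0, 1, 2]}
  3. create(b)  ⇒  FFFF............  {b→[3]; c→[0, 1, 2]}
  4. unlink(b)  ⇒  FFF.............  {c→[0, 1, 2]}
  5. append(c, 1)  ⇒  FFFF............  {c→[0, 1, 2, 3]}
  6. create(b)  ⇒  FFFFF...........  {b→[4]; c→[0, 1, 2, 3]}
  7. append(c, 1)  ⇒  FFFFFF..........  {b→[4]; c→[0, 1, 2, 3, 5]}
  8. create(a)  ⇒  FFFFFFF.........  {a→[6]; b→[4]; c→[0, 1, 2, 3, 5]}
  9. append(c, 1)  ⇒  FFFFFFFF........  {a→[6]; b→[4]; c→[0, 1, 2, 3, 5, 7]}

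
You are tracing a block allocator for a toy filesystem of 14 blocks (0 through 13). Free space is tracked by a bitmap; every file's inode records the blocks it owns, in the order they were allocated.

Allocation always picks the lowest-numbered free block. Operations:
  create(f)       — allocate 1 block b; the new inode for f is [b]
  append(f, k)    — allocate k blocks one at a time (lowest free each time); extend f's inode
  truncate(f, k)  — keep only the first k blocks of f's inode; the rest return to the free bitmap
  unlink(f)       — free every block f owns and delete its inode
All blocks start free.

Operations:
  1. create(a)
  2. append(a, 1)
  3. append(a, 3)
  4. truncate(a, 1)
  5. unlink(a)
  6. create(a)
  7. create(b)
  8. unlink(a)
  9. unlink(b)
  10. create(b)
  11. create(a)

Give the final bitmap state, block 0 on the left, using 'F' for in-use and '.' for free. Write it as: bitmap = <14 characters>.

bitmap = FF............

create(a): bitmap=F............. | a=[0]
append(a, 1): bitmap=FF............ | a=[0, 1]
append(a, 3): bitmap=FFFFF......... | a=[0, 1, 2, 3, 4]
truncate(a, 1): bitmap=F............. | a=[0]
unlink(a): bitmap=.............. | 
create(a): bitmap=F............. | a=[0]
create(b): bitmap=FF............ | a=[0] b=[1]
unlink(a): bitmap=.F............ | b=[1]
unlink(b): bitmap=.............. | 
create(b): bitmap=F............. | b=[0]
create(a): bitmap=FF............ | a=[1] b=[0]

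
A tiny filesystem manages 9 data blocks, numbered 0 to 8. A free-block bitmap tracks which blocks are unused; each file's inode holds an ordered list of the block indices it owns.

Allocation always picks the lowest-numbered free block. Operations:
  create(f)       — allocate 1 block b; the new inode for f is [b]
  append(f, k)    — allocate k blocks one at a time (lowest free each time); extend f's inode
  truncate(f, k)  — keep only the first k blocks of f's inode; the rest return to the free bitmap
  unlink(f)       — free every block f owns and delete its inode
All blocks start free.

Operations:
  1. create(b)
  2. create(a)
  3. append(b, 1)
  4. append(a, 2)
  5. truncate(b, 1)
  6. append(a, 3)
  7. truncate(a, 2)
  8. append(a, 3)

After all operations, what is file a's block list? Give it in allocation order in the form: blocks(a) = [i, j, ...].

blocks(a) = [1, 3, 2, 4, 5]

after create(b) → b:[0]  free=[F........]
after create(a) → a:[1], b:[0]  free=[FF.......]
after append(b, 1) → a:[1], b:[0, 2]  free=[FFF......]
after append(a, 2) → a:[1, 3, 4], b:[0, 2]  free=[FFFFF....]
after truncate(b, 1) → a:[1, 3, 4], b:[0]  free=[FF.FF....]
after append(a, 3) → a:[1, 3, 4, 2, 5, 6], b:[0]  free=[FFFFFFF..]
after truncate(a, 2) → a:[1, 3], b:[0]  free=[FF.F.....]
after append(a, 3) → a:[1, 3, 2, 4, 5], b:[0]  free=[FFFFFF...]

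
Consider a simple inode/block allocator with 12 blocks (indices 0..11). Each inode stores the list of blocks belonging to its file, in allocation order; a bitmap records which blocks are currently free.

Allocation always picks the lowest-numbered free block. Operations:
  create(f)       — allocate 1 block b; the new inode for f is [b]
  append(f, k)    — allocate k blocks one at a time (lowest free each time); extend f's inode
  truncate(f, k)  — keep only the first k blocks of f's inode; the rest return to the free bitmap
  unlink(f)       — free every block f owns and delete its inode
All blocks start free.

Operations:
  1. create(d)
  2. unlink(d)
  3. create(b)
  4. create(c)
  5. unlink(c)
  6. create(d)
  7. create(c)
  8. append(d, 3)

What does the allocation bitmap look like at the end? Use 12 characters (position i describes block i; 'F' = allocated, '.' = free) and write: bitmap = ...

create(d): bitmap=F........... | d=[0]
unlink(d): bitmap=............ | 
create(b): bitmap=F........... | b=[0]
create(c): bitmap=FF.......... | b=[0] c=[1]
unlink(c): bitmap=F........... | b=[0]
create(d): bitmap=FF.......... | b=[0] d=[1]
create(c): bitmap=FFF......... | b=[0] c=[2] d=[1]
append(d, 3): bitmap=FFFFFF...... | b=[0] c=[2] d=[1, 3, 4, 5]

bitmap = FFFFFF......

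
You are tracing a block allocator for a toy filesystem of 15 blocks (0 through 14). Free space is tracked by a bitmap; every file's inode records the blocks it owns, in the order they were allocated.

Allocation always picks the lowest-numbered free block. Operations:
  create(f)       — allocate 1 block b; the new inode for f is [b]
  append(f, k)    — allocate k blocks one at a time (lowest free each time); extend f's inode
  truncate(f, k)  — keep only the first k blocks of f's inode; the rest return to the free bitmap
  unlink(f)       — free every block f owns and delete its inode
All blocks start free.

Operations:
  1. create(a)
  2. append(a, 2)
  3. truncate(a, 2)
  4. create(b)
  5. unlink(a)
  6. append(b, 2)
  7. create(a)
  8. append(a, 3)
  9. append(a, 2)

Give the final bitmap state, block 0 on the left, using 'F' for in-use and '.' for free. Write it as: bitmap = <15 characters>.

bitmap = FFFFFFFFF......

create(a): bitmap=F.............. | a=[0]
append(a, 2): bitmap=FFF............ | a=[0, 1, 2]
truncate(a, 2): bitmap=FF............. | a=[0, 1]
create(b): bitmap=FFF............ | a=[0, 1] b=[2]
unlink(a): bitmap=..F............ | b=[2]
append(b, 2): bitmap=FFF............ | b=[2, 0, 1]
create(a): bitmap=FFFF........... | a=[3] b=[2, 0, 1]
append(a, 3): bitmap=FFFFFFF........ | a=[3, 4, 5, 6] b=[2, 0, 1]
append(a, 2): bitmap=FFFFFFFFF...... | a=[3, 4, 5, 6, 7, 8] b=[2, 0, 1]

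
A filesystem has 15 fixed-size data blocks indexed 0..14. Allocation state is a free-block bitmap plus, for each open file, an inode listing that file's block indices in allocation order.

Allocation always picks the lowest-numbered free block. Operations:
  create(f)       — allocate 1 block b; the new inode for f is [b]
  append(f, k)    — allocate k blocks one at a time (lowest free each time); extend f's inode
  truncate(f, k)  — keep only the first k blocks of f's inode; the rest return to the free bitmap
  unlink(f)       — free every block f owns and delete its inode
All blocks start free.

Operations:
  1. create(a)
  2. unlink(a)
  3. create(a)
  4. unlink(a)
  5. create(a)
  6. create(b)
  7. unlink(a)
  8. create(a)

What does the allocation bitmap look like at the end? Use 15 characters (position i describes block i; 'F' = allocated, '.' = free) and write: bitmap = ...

bitmap = FF.............

[1] create(a) — a=0 (map F..............)
[2] unlink(a) —  (map ...............)
[3] create(a) — a=0 (map F..............)
[4] unlink(a) —  (map ...............)
[5] create(a) — a=0 (map F..............)
[6] create(b) — a=0 b=1 (map FF.............)
[7] unlink(a) — b=1 (map .F.............)
[8] create(a) — a=0 b=1 (map FF.............)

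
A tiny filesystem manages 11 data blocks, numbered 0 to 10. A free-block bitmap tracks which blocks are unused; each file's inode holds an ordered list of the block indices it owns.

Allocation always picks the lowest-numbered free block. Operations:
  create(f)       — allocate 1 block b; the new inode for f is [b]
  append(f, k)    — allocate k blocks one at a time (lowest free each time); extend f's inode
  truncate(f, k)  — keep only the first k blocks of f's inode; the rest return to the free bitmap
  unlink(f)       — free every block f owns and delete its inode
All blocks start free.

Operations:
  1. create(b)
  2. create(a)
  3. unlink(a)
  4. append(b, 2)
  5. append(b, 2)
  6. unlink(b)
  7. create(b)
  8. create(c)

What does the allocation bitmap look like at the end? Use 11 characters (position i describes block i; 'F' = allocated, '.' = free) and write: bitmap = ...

bitmap = FF.........

after create(b) → b:[0]  free=[F..........]
after create(a) → a:[1], b:[0]  free=[FF.........]
after unlink(a) → b:[0]  free=[F..........]
after append(b, 2) → b:[0, 1, 2]  free=[FFF........]
after append(b, 2) → b:[0, 1, 2, 3, 4]  free=[FFFFF......]
after unlink(b) →   free=[...........]
after create(b) → b:[0]  free=[F..........]
after create(c) → b:[0], c:[1]  free=[FF.........]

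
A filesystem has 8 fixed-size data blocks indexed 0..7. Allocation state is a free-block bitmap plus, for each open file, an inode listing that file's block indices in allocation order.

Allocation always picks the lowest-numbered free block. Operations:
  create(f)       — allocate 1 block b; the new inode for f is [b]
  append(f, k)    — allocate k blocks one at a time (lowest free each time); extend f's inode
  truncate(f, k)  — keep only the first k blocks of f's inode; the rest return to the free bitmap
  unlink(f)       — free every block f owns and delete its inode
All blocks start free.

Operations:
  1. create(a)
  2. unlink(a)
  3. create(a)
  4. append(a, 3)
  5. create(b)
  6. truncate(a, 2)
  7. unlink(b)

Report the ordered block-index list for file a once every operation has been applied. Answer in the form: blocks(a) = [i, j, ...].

blocks(a) = [0, 1]

  1. create(a)  ⇒  F.......  {a→[0]}
  2. unlink(a)  ⇒  ........  {}
  3. create(a)  ⇒  F.......  {a→[0]}
  4. append(a, 3)  ⇒  FFFF....  {a→[0, 1, 2, 3]}
  5. create(b)  ⇒  FFFFF...  {a→[0, 1, 2, 3]; b→[4]}
  6. truncate(a, 2)  ⇒  FF..F...  {a→[0, 1]; b→[4]}
  7. unlink(b)  ⇒  FF......  {a→[0, 1]}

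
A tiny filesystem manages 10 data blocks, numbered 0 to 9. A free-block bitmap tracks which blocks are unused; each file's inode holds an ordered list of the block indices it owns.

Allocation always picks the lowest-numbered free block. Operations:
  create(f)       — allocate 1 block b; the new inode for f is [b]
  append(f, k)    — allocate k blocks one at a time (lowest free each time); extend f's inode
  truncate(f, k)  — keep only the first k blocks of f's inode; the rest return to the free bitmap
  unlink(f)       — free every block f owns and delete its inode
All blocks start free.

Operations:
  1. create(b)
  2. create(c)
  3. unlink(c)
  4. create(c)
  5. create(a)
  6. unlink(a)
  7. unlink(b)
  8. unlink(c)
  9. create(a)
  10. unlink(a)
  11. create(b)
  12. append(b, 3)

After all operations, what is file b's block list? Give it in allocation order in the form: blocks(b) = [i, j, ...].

blocks(b) = [0, 1, 2, 3]

create(b): bitmap=F......... | b=[0]
create(c): bitmap=FF........ | b=[0] c=[1]
unlink(c): bitmap=F......... | b=[0]
create(c): bitmap=FF........ | b=[0] c=[1]
create(a): bitmap=FFF....... | a=[2] b=[0] c=[1]
unlink(a): bitmap=FF........ | b=[0] c=[1]
unlink(b): bitmap=.F........ | c=[1]
unlink(c): bitmap=.......... | 
create(a): bitmap=F......... | a=[0]
unlink(a): bitmap=.......... | 
create(b): bitmap=F......... | b=[0]
append(b, 3): bitmap=FFFF...... | b=[0, 1, 2, 3]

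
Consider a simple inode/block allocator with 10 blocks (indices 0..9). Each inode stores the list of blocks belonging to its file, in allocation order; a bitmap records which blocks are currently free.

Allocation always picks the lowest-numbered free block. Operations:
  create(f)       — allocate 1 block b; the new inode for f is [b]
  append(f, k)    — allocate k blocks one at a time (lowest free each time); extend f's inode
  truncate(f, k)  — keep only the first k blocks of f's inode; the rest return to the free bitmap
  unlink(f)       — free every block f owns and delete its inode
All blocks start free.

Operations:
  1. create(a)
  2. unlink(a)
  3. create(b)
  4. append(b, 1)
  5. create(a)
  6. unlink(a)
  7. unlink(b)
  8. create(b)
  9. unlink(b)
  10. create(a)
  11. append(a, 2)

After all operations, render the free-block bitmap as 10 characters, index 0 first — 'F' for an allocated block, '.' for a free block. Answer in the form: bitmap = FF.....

bitmap = FFF.......

  1. create(a)  ⇒  F.........  {a→[0]}
  2. unlink(a)  ⇒  ..........  {}
  3. create(b)  ⇒  F.........  {b→[0]}
  4. append(b, 1)  ⇒  FF........  {b→[0, 1]}
  5. create(a)  ⇒  FFF.......  {a→[2]; b→[0, 1]}
  6. unlink(a)  ⇒  FF........  {b→[0, 1]}
  7. unlink(b)  ⇒  ..........  {}
  8. create(b)  ⇒  F.........  {b→[0]}
  9. unlink(b)  ⇒  ..........  {}
  10. create(a)  ⇒  F.........  {a→[0]}
  11. append(a, 2)  ⇒  FFF.......  {a→[0, 1, 2]}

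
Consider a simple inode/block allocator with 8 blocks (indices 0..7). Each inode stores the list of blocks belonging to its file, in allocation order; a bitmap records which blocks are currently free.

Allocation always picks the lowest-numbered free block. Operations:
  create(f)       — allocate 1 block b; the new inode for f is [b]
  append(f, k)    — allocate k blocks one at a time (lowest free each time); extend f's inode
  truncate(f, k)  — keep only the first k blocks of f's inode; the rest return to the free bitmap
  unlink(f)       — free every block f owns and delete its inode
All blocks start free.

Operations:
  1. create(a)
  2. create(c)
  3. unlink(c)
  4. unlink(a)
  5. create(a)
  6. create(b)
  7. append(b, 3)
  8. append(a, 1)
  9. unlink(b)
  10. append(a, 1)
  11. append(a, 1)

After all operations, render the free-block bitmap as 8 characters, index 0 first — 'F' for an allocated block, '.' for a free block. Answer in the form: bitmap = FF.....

after create(a) → a:[0]  free=[F.......]
after create(c) → a:[0], c:[1]  free=[FF......]
after unlink(c) → a:[0]  free=[F.......]
after unlink(a) →   free=[........]
after create(a) → a:[0]  free=[F.......]
after create(b) → a:[0], b:[1]  free=[FF......]
after append(b, 3) → a:[0], b:[1, 2, 3, 4]  free=[FFFFF...]
after append(a, 1) → a:[0, 5], b:[1, 2, 3, 4]  free=[FFFFFF..]
after unlink(b) → a:[0, 5]  free=[F....F..]
after append(a, 1) → a:[0, 5, 1]  free=[FF...F..]
after append(a, 1) → a:[0, 5, 1, 2]  free=[FFF..F..]

bitmap = FFF..F..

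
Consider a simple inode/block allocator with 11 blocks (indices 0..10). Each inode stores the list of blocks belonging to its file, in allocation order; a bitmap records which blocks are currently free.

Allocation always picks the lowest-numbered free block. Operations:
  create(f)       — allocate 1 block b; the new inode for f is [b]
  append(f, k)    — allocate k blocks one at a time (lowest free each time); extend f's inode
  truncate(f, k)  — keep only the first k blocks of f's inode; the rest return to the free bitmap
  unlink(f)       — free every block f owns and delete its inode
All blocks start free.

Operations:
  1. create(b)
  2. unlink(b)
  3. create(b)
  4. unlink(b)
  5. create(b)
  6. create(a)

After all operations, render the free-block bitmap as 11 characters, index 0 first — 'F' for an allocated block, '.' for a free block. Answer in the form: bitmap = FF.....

bitmap = FF.........

after create(b) → b:[0]  free=[F..........]
after unlink(b) →   free=[...........]
after create(b) → b:[0]  free=[F..........]
after unlink(b) →   free=[...........]
after create(b) → b:[0]  free=[F..........]
after create(a) → a:[1], b:[0]  free=[FF.........]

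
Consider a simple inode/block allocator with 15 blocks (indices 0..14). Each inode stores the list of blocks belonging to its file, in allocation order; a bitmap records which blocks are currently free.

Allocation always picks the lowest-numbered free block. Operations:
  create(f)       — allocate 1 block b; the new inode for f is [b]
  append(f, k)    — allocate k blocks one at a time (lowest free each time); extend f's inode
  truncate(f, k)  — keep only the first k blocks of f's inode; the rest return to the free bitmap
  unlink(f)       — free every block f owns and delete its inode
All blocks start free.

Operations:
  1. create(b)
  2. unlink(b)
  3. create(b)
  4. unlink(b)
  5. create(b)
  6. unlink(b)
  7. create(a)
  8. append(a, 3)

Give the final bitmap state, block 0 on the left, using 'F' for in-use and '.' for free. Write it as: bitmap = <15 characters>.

[1] create(b) — b=0 (map F..............)
[2] unlink(b) —  (map ...............)
[3] create(b) — b=0 (map F..............)
[4] unlink(b) —  (map ...............)
[5] create(b) — b=0 (map F..............)
[6] unlink(b) —  (map ...............)
[7] create(a) — a=0 (map F..............)
[8] append(a, 3) — a=0,1,2,3 (map FFFF...........)

bitmap = FFFF...........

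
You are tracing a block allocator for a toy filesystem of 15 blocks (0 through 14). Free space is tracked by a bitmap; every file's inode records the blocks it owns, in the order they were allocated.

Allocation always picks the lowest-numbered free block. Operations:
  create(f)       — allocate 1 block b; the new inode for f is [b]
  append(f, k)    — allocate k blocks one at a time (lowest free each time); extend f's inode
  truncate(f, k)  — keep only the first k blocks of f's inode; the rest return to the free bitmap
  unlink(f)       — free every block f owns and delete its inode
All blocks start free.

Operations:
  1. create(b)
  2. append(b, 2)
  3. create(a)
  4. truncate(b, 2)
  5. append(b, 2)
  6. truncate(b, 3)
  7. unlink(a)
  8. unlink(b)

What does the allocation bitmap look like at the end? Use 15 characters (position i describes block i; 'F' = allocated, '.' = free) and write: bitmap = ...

bitmap = ...............

create(b): bitmap=F.............. | b=[0]
append(b, 2): bitmap=FFF............ | b=[0, 1, 2]
create(a): bitmap=FFFF........... | a=[3] b=[0, 1, 2]
truncate(b, 2): bitmap=FF.F........... | a=[3] b=[0, 1]
append(b, 2): bitmap=FFFFF.......... | a=[3] b=[0, 1, 2, 4]
truncate(b, 3): bitmap=FFFF........... | a=[3] b=[0, 1, 2]
unlink(a): bitmap=FFF............ | b=[0, 1, 2]
unlink(b): bitmap=............... | 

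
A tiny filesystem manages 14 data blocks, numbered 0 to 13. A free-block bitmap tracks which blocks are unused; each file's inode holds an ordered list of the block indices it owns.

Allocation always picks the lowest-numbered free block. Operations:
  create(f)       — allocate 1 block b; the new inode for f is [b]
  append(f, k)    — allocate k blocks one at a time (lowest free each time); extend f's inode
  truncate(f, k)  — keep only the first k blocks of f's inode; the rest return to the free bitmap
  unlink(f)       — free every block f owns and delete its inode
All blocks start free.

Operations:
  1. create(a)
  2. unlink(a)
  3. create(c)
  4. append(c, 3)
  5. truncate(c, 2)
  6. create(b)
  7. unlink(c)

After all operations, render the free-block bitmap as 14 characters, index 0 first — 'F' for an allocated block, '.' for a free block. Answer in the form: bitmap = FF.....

create(a): bitmap=F............. | a=[0]
unlink(a): bitmap=.............. | 
create(c): bitmap=F............. | c=[0]
append(c, 3): bitmap=FFFF.......... | c=[0, 1, 2, 3]
truncate(c, 2): bitmap=FF............ | c=[0, 1]
create(b): bitmap=FFF........... | b=[2] c=[0, 1]
unlink(c): bitmap=..F........... | b=[2]

bitmap = ..F...........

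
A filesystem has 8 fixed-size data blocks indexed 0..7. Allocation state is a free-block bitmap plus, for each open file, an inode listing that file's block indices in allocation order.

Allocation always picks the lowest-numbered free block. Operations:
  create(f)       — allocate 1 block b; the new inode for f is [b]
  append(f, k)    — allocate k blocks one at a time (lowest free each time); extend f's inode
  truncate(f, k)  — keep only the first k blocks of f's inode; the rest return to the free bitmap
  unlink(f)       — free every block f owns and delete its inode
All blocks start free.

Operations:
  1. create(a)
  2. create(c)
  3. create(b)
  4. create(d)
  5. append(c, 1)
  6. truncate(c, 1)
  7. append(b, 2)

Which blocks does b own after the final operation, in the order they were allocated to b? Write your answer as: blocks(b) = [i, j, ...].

blocks(b) = [2, 4, 5]

[1] create(a) — a=0 (map F.......)
[2] create(c) — a=0 c=1 (map FF......)
[3] create(b) — a=0 b=2 c=1 (map FFF.....)
[4] create(d) — a=0 b=2 c=1 d=3 (map FFFF....)
[5] append(c, 1) — a=0 b=2 c=1,4 d=3 (map FFFFF...)
[6] truncate(c, 1) — a=0 b=2 c=1 d=3 (map FFFF....)
[7] append(b, 2) — a=0 b=2,4,5 c=1 d=3 (map FFFFFF..)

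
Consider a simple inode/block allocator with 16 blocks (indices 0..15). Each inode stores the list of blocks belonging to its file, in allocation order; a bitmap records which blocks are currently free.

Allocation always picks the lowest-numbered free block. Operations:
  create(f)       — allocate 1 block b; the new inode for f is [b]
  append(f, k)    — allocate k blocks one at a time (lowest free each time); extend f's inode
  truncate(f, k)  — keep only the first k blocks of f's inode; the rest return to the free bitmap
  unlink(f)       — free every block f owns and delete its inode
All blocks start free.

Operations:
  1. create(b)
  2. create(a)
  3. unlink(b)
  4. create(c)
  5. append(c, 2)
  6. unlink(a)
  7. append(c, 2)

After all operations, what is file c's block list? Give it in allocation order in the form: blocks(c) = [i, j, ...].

blocks(c) = [0, 2, 3, 1, 4]

after create(b) → b:[0]  free=[F...............]
after create(a) → a:[1], b:[0]  free=[FF..............]
after unlink(b) → a:[1]  free=[.F..............]
after create(c) → a:[1], c:[0]  free=[FF..............]
after append(c, 2) → a:[1], c:[0, 2, 3]  free=[FFFF............]
after unlink(a) → c:[0, 2, 3]  free=[F.FF............]
after append(c, 2) → c:[0, 2, 3, 1, 4]  free=[FFFFF...........]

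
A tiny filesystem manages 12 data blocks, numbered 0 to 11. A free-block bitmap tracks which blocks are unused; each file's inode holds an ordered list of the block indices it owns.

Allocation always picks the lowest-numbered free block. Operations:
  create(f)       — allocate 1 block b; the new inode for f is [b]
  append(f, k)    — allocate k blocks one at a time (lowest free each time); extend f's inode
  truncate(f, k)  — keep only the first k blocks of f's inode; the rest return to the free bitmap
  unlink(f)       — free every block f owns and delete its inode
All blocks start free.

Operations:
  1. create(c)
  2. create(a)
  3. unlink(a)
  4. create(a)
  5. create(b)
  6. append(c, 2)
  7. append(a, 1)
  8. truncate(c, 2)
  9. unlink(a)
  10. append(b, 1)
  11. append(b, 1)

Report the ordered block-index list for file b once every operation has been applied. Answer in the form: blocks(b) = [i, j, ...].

blocks(b) = [2, 1, 4]

after create(c) → c:[0]  free=[F...........]
after create(a) → a:[1], c:[0]  free=[FF..........]
after unlink(a) → c:[0]  free=[F...........]
after create(a) → a:[1], c:[0]  free=[FF..........]
after create(b) → a:[1], b:[2], c:[0]  free=[FFF.........]
after append(c, 2) → a:[1], b:[2], c:[0, 3, 4]  free=[FFFFF.......]
after append(a, 1) → a:[1, 5], b:[2], c:[0, 3, 4]  free=[FFFFFF......]
after truncate(c, 2) → a:[1, 5], b:[2], c:[0, 3]  free=[FFFF.F......]
after unlink(a) → b:[2], c:[0, 3]  free=[F.FF........]
after append(b, 1) → b:[2, 1], c:[0, 3]  free=[FFFF........]
after append(b, 1) → b:[2, 1, 4], c:[0, 3]  free=[FFFFF.......]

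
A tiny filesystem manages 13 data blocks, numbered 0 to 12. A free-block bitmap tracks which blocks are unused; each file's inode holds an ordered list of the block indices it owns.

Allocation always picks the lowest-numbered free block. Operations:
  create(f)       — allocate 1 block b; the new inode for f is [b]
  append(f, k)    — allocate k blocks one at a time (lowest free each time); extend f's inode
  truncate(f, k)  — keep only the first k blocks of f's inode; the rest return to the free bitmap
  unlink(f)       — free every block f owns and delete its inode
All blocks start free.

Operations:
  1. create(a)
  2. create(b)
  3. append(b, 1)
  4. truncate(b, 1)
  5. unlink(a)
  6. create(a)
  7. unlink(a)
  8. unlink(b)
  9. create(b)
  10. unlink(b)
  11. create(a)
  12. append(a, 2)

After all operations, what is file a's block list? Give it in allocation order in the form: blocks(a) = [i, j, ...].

[1] create(a) — a=0 (map F............)
[2] create(b) — a=0 b=1 (map FF...........)
[3] append(b, 1) — a=0 b=1,2 (map FFF..........)
[4] truncate(b, 1) — a=0 b=1 (map FF...........)
[5] unlink(a) — b=1 (map .F...........)
[6] create(a) — a=0 b=1 (map FF...........)
[7] unlink(a) — b=1 (map .F...........)
[8] unlink(b) —  (map .............)
[9] create(b) — b=0 (map F............)
[10] unlink(b) —  (map .............)
[11] create(a) — a=0 (map F............)
[12] append(a, 2) — a=0,1,2 (map FFF..........)

blocks(a) = [0, 1, 2]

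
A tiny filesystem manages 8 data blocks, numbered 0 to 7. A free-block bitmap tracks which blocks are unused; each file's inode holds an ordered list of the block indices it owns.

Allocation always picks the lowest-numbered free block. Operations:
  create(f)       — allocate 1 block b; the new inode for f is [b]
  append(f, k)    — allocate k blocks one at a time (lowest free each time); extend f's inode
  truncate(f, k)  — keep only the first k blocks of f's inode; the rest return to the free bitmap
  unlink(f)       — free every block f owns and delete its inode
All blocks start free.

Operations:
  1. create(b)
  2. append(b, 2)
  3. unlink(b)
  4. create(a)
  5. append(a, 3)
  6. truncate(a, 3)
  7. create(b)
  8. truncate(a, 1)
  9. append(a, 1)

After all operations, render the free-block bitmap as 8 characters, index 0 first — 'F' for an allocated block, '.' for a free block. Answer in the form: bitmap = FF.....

bitmap = FF.F....

create(b): bitmap=F....... | b=[0]
append(b, 2): bitmap=FFF..... | b=[0, 1, 2]
unlink(b): bitmap=........ | 
create(a): bitmap=F....... | a=[0]
append(a, 3): bitmap=FFFF.... | a=[0, 1, 2, 3]
truncate(a, 3): bitmap=FFF..... | a=[0, 1, 2]
create(b): bitmap=FFFF.... | a=[0, 1, 2] b=[3]
truncate(a, 1): bitmap=F..F.... | a=[0] b=[3]
append(a, 1): bitmap=FF.F.... | a=[0, 1] b=[3]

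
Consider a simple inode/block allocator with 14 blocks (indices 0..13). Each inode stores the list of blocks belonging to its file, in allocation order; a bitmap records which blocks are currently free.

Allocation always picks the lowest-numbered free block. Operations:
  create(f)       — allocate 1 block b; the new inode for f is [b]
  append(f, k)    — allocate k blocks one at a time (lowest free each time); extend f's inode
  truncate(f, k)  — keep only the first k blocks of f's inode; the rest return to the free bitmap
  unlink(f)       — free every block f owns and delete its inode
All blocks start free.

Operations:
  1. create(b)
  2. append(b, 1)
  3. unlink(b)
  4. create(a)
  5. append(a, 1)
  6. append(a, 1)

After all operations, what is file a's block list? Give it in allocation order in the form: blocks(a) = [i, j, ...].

create(b): bitmap=F............. | b=[0]
append(b, 1): bitmap=FF............ | b=[0, 1]
unlink(b): bitmap=.............. | 
create(a): bitmap=F............. | a=[0]
append(a, 1): bitmap=FF............ | a=[0, 1]
append(a, 1): bitmap=FFF........... | a=[0, 1, 2]

blocks(a) = [0, 1, 2]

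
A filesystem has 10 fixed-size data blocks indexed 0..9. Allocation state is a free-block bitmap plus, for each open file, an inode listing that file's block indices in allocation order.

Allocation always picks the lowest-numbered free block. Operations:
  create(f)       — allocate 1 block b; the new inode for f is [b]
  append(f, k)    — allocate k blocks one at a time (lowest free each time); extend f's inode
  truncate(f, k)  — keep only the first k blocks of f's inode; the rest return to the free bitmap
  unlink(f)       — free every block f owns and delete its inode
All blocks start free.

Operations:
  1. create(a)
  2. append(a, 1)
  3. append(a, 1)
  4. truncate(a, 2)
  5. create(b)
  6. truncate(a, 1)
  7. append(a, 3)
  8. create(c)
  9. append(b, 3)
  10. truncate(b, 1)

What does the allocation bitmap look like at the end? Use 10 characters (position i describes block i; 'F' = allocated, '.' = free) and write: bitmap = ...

after create(a) → a:[0]  free=[F.........]
after append(a, 1) → a:[0, 1]  free=[FF........]
after append(a, 1) → a:[0, 1, 2]  free=[FFF.......]
after truncate(a, 2) → a:[0, 1]  free=[FF........]
after create(b) → a:[0, 1], b:[2]  free=[FFF.......]
after truncate(a, 1) → a:[0], b:[2]  free=[F.F.......]
after append(a, 3) → a:[0, 1, 3, 4], b:[2]  free=[FFFFF.....]
after create(c) → a:[0, 1, 3, 4], b:[2], c:[5]  free=[FFFFFF....]
after append(b, 3) → a:[0, 1, 3, 4], b:[2, 6, 7, 8], c:[5]  free=[FFFFFFFFF.]
after truncate(b, 1) → a:[0, 1, 3, 4], b:[2], c:[5]  free=[FFFFFF....]

bitmap = FFFFFF....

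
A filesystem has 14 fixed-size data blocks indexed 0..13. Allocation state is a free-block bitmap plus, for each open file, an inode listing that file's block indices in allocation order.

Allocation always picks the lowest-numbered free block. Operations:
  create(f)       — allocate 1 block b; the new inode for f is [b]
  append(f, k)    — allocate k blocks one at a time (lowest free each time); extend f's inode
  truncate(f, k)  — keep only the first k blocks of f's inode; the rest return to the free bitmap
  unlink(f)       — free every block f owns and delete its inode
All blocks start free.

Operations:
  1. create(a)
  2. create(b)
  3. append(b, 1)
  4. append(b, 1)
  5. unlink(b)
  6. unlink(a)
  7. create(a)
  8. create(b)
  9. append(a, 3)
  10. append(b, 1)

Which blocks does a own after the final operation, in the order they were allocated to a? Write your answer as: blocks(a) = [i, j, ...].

[1] create(a) — a=0 (map F.............)
[2] create(b) — a=0 b=1 (map FF............)
[3] append(b, 1) — a=0 b=1,2 (map FFF...........)
[4] append(b, 1) — a=0 b=1,2,3 (map FFFF..........)
[5] unlink(b) — a=0 (map F.............)
[6] unlink(a) —  (map ..............)
[7] create(a) — a=0 (map F.............)
[8] create(b) — a=0 b=1 (map FF............)
[9] append(a, 3) — a=0,2,3,4 b=1 (map FFFFF.........)
[10] append(b, 1) — a=0,2,3,4 b=1,5 (map FFFFFF........)

blocks(a) = [0, 2, 3, 4]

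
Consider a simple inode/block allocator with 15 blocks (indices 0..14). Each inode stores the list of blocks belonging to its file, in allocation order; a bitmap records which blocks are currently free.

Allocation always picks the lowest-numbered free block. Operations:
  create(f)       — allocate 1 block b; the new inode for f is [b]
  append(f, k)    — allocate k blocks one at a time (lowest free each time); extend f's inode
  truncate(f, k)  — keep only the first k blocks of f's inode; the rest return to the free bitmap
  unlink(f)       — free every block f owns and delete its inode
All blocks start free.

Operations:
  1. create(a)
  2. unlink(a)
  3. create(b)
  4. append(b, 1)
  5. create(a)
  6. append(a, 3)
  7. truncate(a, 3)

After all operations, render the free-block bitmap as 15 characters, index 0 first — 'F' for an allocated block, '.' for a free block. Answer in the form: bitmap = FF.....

bitmap = FFFFF..........

create(a): bitmap=F.............. | a=[0]
unlink(a): bitmap=............... | 
create(b): bitmap=F.............. | b=[0]
append(b, 1): bitmap=FF............. | b=[0, 1]
create(a): bitmap=FFF............ | a=[2] b=[0, 1]
append(a, 3): bitmap=FFFFFF......... | a=[2, 3, 4, 5] b=[0, 1]
truncate(a, 3): bitmap=FFFFF.......... | a=[2, 3, 4] b=[0, 1]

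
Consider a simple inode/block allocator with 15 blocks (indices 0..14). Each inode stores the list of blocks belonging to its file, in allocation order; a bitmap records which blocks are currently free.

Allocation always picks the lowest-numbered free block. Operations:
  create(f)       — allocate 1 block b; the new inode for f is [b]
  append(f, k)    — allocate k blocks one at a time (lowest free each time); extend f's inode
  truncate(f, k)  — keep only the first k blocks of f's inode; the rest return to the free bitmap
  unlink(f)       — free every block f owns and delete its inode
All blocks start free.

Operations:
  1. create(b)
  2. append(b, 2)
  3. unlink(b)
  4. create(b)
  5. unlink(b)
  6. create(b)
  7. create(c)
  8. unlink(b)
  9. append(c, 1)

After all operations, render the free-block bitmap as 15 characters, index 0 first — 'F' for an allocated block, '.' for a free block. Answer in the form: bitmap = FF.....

  1. create(b)  ⇒  F..............  {b→[0]}
  2. append(b, 2)  ⇒  FFF............  {b→[0, 1, 2]}
  3. unlink(b)  ⇒  ...............  {}
  4. create(b)  ⇒  F..............  {b→[0]}
  5. unlink(b)  ⇒  ...............  {}
  6. create(b)  ⇒  F..............  {b→[0]}
  7. create(c)  ⇒  FF.............  {b→[0]; c→[1]}
  8. unlink(b)  ⇒  .F.............  {c→[1]}
  9. append(c, 1)  ⇒  FF.............  {c→[1, 0]}

bitmap = FF.............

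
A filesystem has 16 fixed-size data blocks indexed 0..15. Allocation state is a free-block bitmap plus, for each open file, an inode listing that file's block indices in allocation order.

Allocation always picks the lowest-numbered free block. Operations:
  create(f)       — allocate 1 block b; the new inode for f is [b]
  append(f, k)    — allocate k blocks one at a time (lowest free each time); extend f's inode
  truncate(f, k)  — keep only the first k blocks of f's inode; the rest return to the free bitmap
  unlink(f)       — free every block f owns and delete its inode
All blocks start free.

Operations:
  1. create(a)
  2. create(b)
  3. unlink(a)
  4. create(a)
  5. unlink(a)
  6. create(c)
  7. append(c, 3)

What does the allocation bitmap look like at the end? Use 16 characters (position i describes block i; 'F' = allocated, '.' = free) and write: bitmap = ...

  1. create(a)  ⇒  F...............  {a→[0]}
  2. create(b)  ⇒  FF..............  {a→[0]; b→[1]}
  3. unlink(a)  ⇒  .F..............  {b→[1]}
  4. create(a)  ⇒  FF..............  {a→[0]; b→[1]}
  5. unlink(a)  ⇒  .F..............  {b→[1]}
  6. create(c)  ⇒  FF..............  {b→[1]; c→[0]}
  7. append(c, 3)  ⇒  FFFFF...........  {b→[1]; c→[0, 2, 3, 4]}

bitmap = FFFFF...........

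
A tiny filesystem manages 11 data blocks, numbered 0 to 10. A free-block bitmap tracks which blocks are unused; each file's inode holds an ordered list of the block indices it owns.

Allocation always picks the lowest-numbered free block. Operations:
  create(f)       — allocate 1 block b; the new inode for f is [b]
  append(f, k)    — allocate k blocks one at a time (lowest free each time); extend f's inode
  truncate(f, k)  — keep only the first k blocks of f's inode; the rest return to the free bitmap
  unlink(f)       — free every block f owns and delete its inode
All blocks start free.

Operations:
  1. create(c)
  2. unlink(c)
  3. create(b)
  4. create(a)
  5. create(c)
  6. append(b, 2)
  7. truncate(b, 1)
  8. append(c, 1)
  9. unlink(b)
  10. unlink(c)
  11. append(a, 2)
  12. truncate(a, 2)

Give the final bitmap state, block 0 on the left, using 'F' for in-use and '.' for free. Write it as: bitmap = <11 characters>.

after create(c) → c:[0]  free=[F..........]
after unlink(c) →   free=[...........]
after create(b) → b:[0]  free=[F..........]
after create(a) → a:[1], b:[0]  free=[FF.........]
after create(c) → a:[1], b:[0], c:[2]  free=[FFF........]
after append(b, 2) → a:[1], b:[0, 3, 4], c:[2]  free=[FFFFF......]
after truncate(b, 1) → a:[1], b:[0], c:[2]  free=[FFF........]
after append(c, 1) → a:[1], b:[0], c:[2, 3]  free=[FFFF.......]
after unlink(b) → a:[1], c:[2, 3]  free=[.FFF.......]
after unlink(c) → a:[1]  free=[.F.........]
after append(a, 2) → a:[1, 0, 2]  free=[FFF........]
after truncate(a, 2) → a:[1, 0]  free=[FF.........]

bitmap = FF.........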